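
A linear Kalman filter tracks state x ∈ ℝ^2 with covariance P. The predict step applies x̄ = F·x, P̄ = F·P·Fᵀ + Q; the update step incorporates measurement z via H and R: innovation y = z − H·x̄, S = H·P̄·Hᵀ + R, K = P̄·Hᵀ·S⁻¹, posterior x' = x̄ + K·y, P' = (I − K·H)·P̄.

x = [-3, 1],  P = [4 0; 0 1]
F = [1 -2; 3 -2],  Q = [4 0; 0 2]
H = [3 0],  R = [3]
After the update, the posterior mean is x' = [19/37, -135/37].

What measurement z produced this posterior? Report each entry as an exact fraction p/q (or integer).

z = [2]

x̄ = F·x = [-5, -11]
P̄ = F·P·Fᵀ + Q = [12 16; 16 42]
S = H·P̄·Hᵀ + R = [111]
K = P̄·Hᵀ·S⁻¹ = [12/37; 16/37]
x' − x̄ = [204/37, 272/37] = K·y
y = (KᵀK)⁻¹·Kᵀ·(x' − x̄) = [17]
z = y + H·x̄ = [17] + [-15] = [2]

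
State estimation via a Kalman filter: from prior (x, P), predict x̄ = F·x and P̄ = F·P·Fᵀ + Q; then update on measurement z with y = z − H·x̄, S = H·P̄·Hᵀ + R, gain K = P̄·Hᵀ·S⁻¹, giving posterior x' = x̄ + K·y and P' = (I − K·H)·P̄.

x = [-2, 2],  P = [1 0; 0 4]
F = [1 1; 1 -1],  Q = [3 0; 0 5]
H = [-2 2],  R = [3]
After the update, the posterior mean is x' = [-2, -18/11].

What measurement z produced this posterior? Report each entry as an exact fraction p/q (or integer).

x̄ = F·x = [0, -4]
P̄ = F·P·Fᵀ + Q = [8 -3; -3 10]
S = H·P̄·Hᵀ + R = [99]
K = P̄·Hᵀ·S⁻¹ = [-2/9; 26/99]
x' − x̄ = [-2, 26/11] = K·y
y = (KᵀK)⁻¹·Kᵀ·(x' − x̄) = [9]
z = y + H·x̄ = [9] + [-8] = [1]

z = [1]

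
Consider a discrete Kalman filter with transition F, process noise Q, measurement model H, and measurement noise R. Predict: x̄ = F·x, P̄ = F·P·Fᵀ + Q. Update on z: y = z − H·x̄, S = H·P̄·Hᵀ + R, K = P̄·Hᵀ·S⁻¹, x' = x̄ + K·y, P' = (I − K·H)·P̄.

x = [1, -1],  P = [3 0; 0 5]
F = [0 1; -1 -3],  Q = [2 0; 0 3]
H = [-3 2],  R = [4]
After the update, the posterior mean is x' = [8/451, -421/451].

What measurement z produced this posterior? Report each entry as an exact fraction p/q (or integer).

x̄ = F·x = [-1, 2]
P̄ = F·P·Fᵀ + Q = [7 -15; -15 51]
S = H·P̄·Hᵀ + R = [451]
K = P̄·Hᵀ·S⁻¹ = [-51/451; 147/451]
x' − x̄ = [459/451, -1323/451] = K·y
y = (KᵀK)⁻¹·Kᵀ·(x' − x̄) = [-9]
z = y + H·x̄ = [-9] + [7] = [-2]

z = [-2]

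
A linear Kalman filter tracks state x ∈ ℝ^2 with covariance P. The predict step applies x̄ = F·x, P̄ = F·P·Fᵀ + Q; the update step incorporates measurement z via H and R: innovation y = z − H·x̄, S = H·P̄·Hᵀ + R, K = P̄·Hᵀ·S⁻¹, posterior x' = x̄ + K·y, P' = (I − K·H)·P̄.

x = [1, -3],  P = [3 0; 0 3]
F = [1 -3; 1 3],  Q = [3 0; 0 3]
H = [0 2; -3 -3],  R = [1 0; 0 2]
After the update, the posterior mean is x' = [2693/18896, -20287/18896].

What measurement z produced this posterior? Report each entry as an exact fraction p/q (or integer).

z = [-2, 3]

x̄ = F·x = [10, -8]
P̄ = F·P·Fᵀ + Q = [33 -24; -24 33]
S = H·P̄·Hᵀ + R = [133 -54; -54 164]
K = P̄·Hᵀ·S⁻¹ = [-4665/9448 -6183/18896; 4683/9448 -27/18896]
x' − x̄ = [-186267/18896, 130881/18896] = K·y
y = (KᵀK)⁻¹·Kᵀ·(x' − x̄) = [14, 9]
z = y + H·x̄ = [14, 9] + [-16, -6] = [-2, 3]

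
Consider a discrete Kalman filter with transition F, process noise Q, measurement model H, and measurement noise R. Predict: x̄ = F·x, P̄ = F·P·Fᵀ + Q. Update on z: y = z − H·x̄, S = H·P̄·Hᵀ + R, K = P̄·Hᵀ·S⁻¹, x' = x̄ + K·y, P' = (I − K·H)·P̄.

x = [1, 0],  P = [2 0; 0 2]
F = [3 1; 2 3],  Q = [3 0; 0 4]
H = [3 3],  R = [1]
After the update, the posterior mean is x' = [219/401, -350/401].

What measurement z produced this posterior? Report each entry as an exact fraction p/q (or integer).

x̄ = F·x = [3, 2]
P̄ = F·P·Fᵀ + Q = [23 18; 18 30]
S = H·P̄·Hᵀ + R = [802]
K = P̄·Hᵀ·S⁻¹ = [123/802; 72/401]
x' − x̄ = [-984/401, -1152/401] = K·y
y = (KᵀK)⁻¹·Kᵀ·(x' − x̄) = [-16]
z = y + H·x̄ = [-16] + [15] = [-1]

z = [-1]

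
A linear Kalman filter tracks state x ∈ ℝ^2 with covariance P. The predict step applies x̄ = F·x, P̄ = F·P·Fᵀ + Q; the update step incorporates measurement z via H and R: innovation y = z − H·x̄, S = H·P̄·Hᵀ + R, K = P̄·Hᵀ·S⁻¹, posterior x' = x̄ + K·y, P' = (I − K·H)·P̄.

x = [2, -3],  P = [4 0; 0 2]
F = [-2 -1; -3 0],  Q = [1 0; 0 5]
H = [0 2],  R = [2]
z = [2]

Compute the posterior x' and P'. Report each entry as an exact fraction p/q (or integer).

x̄ = F·x = [-1, -6]
P̄ = F·P·Fᵀ + Q = [19 24; 24 41]
y = z − H·x̄ = [14]
S = H·P̄·Hᵀ + R = [166]
K = P̄·Hᵀ·S⁻¹ = [24/83; 41/83]
x' = x̄ + K·y = [253/83, 76/83]
P' = (I − K·H)·P̄ = [425/83 24/83; 24/83 41/83]

x' = [253/83, 76/83]
P' = [425/83 24/83; 24/83 41/83]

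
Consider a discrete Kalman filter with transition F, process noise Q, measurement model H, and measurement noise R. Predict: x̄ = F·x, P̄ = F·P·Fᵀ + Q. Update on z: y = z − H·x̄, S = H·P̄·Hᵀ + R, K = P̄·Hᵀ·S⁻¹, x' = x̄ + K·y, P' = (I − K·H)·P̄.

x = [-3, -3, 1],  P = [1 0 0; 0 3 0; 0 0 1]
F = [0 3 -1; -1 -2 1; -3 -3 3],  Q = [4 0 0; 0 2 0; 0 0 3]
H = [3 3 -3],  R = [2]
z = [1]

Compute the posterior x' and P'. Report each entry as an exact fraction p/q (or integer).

x̄ = F·x = [-10, 10, 21]
P̄ = F·P·Fᵀ + Q = [32 -19 -30; -19 16 24; -30 24 48]
y = z − H·x̄ = [64]
S = H·P̄·Hᵀ + R = [632]
K = P̄·Hᵀ·S⁻¹ = [129/632; -81/632; -81/316]
x' = x̄ + K·y = [242/79, 142/79, 363/79]
P' = (I − K·H)·P̄ = [3583/632 -1559/632 969/316; -1559/632 3551/632 1023/316; 969/316 1023/316 1023/158]

x' = [242/79, 142/79, 363/79]
P' = [3583/632 -1559/632 969/316; -1559/632 3551/632 1023/316; 969/316 1023/316 1023/158]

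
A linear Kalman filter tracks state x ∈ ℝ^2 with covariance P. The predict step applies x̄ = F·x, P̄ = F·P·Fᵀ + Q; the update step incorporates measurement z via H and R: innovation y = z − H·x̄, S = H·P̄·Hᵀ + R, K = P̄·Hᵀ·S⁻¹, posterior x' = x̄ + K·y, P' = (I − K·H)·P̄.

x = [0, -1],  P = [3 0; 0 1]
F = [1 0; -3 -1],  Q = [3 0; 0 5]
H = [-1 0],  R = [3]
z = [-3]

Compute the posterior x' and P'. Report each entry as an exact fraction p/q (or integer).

x̄ = F·x = [0, 1]
P̄ = F·P·Fᵀ + Q = [6 -9; -9 33]
y = z − H·x̄ = [-3]
S = H·P̄·Hᵀ + R = [9]
K = P̄·Hᵀ·S⁻¹ = [-2/3; 1]
x' = x̄ + K·y = [2, -2]
P' = (I − K·H)·P̄ = [2 -3; -3 24]

x' = [2, -2]
P' = [2 -3; -3 24]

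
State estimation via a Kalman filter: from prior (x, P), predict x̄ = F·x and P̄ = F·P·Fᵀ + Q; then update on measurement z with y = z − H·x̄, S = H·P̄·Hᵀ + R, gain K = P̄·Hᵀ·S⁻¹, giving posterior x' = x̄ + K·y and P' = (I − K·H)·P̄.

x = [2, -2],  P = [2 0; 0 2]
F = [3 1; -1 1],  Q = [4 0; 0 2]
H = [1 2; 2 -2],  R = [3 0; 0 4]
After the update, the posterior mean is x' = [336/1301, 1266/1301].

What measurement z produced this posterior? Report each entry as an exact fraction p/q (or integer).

z = [3, -2]

x̄ = F·x = [4, -4]
P̄ = F·P·Fᵀ + Q = [24 -4; -4 6]
S = H·P̄·Hᵀ + R = [35 16; 16 156]
K = P̄·Hᵀ·S⁻¹ = [400/1301 426/1301; 392/1301 -207/1301]
x' − x̄ = [-4868/1301, 6470/1301] = K·y
y = (KᵀK)⁻¹·Kᵀ·(x' − x̄) = [7, -18]
z = y + H·x̄ = [7, -18] + [-4, 16] = [3, -2]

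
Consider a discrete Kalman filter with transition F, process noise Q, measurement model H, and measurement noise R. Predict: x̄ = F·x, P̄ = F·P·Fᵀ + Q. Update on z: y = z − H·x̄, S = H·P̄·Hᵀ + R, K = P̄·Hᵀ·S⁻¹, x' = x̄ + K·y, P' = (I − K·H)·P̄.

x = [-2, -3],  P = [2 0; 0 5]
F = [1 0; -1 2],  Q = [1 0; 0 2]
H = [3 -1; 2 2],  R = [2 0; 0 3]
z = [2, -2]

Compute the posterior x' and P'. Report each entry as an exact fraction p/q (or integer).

x' = [502/4731, -6436/4731]
P' = [766/4731 56/4731; 56/4731 2524/4731]

x̄ = F·x = [-2, -4]
P̄ = F·P·Fᵀ + Q = [3 -2; -2 24]
y = z − H·x̄ = [4, 10]
S = H·P̄·Hᵀ + R = [65 -38; -38 95]
K = P̄·Hᵀ·S⁻¹ = [59/249 548/4731; -62/249 1720/4731]
x' = x̄ + K·y = [502/4731, -6436/4731]
P' = (I − K·H)·P̄ = [766/4731 56/4731; 56/4731 2524/4731]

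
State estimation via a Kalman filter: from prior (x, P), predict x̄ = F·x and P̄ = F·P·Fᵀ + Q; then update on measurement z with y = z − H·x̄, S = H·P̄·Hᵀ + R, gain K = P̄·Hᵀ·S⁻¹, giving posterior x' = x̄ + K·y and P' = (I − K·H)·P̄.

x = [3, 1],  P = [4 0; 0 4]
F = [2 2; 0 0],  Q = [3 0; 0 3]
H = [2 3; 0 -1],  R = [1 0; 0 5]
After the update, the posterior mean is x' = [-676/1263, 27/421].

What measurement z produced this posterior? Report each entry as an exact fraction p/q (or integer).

z = [-1, -2]

x̄ = F·x = [8, 0]
P̄ = F·P·Fᵀ + Q = [35 0; 0 3]
S = H·P̄·Hᵀ + R = [168 -9; -9 8]
K = P̄·Hᵀ·S⁻¹ = [560/1263 210/421; 15/421 -141/421]
x' − x̄ = [-10780/1263, 27/421] = K·y
y = (KᵀK)⁻¹·Kᵀ·(x' − x̄) = [-17, -2]
z = y + H·x̄ = [-17, -2] + [16, 0] = [-1, -2]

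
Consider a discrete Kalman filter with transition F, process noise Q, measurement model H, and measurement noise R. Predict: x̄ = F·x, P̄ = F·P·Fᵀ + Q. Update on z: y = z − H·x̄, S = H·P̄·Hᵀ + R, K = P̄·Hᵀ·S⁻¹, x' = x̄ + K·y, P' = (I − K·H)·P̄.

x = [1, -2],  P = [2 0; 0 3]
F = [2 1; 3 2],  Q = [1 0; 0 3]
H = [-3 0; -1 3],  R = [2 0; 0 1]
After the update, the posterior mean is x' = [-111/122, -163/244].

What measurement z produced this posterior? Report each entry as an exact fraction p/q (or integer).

x̄ = F·x = [0, -1]
P̄ = F·P·Fᵀ + Q = [12 18; 18 33]
S = H·P̄·Hᵀ + R = [110 -126; -126 202]
K = P̄·Hᵀ·S⁻¹ = [-495/1586 21/1586; -27/244 81/244]
x' − x̄ = [-111/122, 81/244] = K·y
y = (KᵀK)⁻¹·Kᵀ·(x' − x̄) = [3, 2]
z = y + H·x̄ = [3, 2] + [0, -3] = [3, -1]

z = [3, -1]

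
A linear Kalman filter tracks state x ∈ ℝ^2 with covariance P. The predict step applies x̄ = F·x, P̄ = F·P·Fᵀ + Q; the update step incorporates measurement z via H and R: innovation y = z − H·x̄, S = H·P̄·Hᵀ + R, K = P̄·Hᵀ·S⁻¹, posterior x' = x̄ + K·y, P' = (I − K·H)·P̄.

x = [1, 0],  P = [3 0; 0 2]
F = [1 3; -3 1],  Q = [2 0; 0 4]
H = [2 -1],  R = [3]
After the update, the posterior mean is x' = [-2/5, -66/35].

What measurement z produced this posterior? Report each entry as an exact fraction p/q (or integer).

x̄ = F·x = [1, -3]
P̄ = F·P·Fᵀ + Q = [23 -3; -3 33]
S = H·P̄·Hᵀ + R = [140]
K = P̄·Hᵀ·S⁻¹ = [7/20; -39/140]
x' − x̄ = [-7/5, 39/35] = K·y
y = (KᵀK)⁻¹·Kᵀ·(x' − x̄) = [-4]
z = y + H·x̄ = [-4] + [5] = [1]

z = [1]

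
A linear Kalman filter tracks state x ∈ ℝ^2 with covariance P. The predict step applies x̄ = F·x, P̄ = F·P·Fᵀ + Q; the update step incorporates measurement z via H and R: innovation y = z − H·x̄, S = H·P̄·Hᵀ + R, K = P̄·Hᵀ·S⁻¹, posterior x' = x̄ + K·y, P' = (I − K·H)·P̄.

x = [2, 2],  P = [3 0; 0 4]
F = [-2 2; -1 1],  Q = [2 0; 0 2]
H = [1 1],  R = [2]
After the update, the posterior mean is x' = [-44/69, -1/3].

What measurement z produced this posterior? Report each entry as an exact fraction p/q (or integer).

z = [-1]

x̄ = F·x = [0, 0]
P̄ = F·P·Fᵀ + Q = [30 14; 14 9]
S = H·P̄·Hᵀ + R = [69]
K = P̄·Hᵀ·S⁻¹ = [44/69; 1/3]
x' − x̄ = [-44/69, -1/3] = K·y
y = (KᵀK)⁻¹·Kᵀ·(x' − x̄) = [-1]
z = y + H·x̄ = [-1] + [0] = [-1]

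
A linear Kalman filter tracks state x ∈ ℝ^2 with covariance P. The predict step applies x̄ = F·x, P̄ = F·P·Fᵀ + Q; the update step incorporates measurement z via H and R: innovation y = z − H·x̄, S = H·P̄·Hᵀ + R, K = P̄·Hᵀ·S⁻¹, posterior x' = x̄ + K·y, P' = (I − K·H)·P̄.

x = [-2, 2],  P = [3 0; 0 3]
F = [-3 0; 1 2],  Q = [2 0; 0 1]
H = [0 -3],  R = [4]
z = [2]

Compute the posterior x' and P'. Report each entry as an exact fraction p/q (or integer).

x' = [276/37, -22/37]
P' = [3563/148 -9/37; -9/37 16/37]

x̄ = F·x = [6, 2]
P̄ = F·P·Fᵀ + Q = [29 -9; -9 16]
y = z − H·x̄ = [8]
S = H·P̄·Hᵀ + R = [148]
K = P̄·Hᵀ·S⁻¹ = [27/148; -12/37]
x' = x̄ + K·y = [276/37, -22/37]
P' = (I − K·H)·P̄ = [3563/148 -9/37; -9/37 16/37]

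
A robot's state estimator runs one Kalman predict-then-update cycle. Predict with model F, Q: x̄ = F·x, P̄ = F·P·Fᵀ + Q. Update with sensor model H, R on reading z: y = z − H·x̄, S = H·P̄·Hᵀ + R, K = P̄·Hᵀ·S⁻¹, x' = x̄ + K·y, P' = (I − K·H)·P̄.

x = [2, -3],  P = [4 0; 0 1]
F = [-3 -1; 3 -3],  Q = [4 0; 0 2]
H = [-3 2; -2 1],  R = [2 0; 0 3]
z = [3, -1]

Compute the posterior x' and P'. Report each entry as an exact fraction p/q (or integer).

x' = [19009/4389, 3181/399]
P' = [11978/4389 1658/399; 1658/399 2692/399]

x̄ = F·x = [-3, 15]
P̄ = F·P·Fᵀ + Q = [41 -33; -33 47]
y = z − H·x̄ = [-36, -22]
S = H·P̄·Hᵀ + R = [955 571; 571 346]
K = P̄·Hᵀ·S⁻¹ = [271/4389 -1906/4389; 205/399 -208/399]
x' = x̄ + K·y = [19009/4389, 3181/399]
P' = (I − K·H)·P̄ = [11978/4389 1658/399; 1658/399 2692/399]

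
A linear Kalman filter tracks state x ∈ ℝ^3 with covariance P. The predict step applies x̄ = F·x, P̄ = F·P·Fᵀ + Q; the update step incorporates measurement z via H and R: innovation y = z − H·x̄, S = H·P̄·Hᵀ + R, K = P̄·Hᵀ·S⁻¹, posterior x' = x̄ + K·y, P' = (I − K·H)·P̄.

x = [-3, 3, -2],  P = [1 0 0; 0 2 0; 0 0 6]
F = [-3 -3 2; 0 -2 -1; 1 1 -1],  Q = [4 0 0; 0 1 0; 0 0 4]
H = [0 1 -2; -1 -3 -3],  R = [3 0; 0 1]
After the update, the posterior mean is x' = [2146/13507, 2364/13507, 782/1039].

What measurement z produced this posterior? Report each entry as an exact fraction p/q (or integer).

z = [-1, -3]

x̄ = F·x = [-4, -4, 2]
P̄ = F·P·Fᵀ + Q = [55 0 -21; 0 15 2; -21 2 13]
S = H·P̄·Hᵀ + R = [62 -3; -3 218]
K = P̄·Hᵀ·S⁻¹ = [9180/13507 622/13507; 2245/13507 -3129/13507; -408/1039 -120/1039]
x' − x̄ = [56174/13507, 56392/13507, -1296/1039] = K·y
y = (KᵀK)⁻¹·Kᵀ·(x' − x̄) = [7, -13]
z = y + H·x̄ = [7, -13] + [-8, 10] = [-1, -3]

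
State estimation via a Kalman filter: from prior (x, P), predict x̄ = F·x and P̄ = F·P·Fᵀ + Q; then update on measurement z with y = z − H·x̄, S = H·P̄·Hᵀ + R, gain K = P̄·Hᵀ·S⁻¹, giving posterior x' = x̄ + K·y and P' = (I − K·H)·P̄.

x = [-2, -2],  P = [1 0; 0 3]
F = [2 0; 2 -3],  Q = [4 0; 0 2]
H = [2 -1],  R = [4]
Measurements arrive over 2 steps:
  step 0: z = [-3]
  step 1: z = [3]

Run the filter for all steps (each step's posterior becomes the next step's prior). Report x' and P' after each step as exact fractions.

step 0: x' = [-128/53, -69/53], P' = [280/53 512/53; 512/53 1124/53]
step 1: x' = [-17704/9273, -20661/3091], P' = [32036/9273 18280/3091; 18280/3091 42628/3091]

step 0: x̄ = F·x = [-4, 2]
step 0: P̄ = F·P·Fᵀ + Q = [8 4; 4 33]
step 0: y = z − H·x̄ = [7]
step 0: S = H·P̄·Hᵀ + R = [53]
step 0: K = P̄·Hᵀ·S⁻¹ = [12/53; -25/53]
step 0: x' = x̄ + K·y = [-128/53, -69/53]
step 0: P' = (I − K·H)·P̄ = [280/53 512/53; 512/53 1124/53]
step 1: x̄ = F·x = [-256/53, -49/53]
step 1: P̄ = F·P·Fᵀ + Q = [1332/53 -1952/53; -1952/53 5198/53]
step 1: y = z − H·x̄ = [622/53]
step 1: S = H·P̄·Hᵀ + R = [18546/53]
step 1: K = P̄·Hᵀ·S⁻¹ = [2308/9273; -1517/3091]
step 1: x' = x̄ + K·y = [-17704/9273, -20661/3091]
step 1: P' = (I − K·H)·P̄ = [32036/9273 18280/3091; 18280/3091 42628/3091]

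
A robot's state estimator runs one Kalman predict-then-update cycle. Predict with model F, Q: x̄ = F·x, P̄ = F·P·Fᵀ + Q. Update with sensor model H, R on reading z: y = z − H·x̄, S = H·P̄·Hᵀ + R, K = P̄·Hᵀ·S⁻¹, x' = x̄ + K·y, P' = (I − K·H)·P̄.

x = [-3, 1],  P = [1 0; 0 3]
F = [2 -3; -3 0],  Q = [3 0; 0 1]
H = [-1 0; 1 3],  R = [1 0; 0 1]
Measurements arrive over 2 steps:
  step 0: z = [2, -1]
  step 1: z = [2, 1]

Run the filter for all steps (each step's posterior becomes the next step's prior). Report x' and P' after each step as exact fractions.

step 0: x' = [-2215/953, 507/953], P' = [2770/2859 -306/953; -306/953 206/953]
step 1: x' = [-2862556/1396979, 1543686/1396979], P' = [1257076/1396979 -431829/1396979; -431829/1396979 299087/1396979]

step 0: x̄ = F·x = [-9, 9]
step 0: P̄ = F·P·Fᵀ + Q = [34 -6; -6 10]
step 0: y = z − H·x̄ = [-7, -19]
step 0: S = H·P̄·Hᵀ + R = [35 -16; -16 89]
step 0: K = P̄·Hᵀ·S⁻¹ = [-2770/2859 16/2859; 306/953 312/953]
step 0: x' = x̄ + K·y = [-2215/953, 507/953]
step 0: P' = (I − K·H)·P̄ = [2770/2859 -306/953; -306/953 206/953]
step 1: x̄ = F·x = [-5951/953, 6645/953]
step 1: P̄ = F·P·Fᵀ + Q = [36235/2859 -8294/953; -8294/953 9263/953]
step 1: y = z − H·x̄ = [-4045/953, -13031/953]
step 1: S = H·P̄·Hᵀ + R = [39094/2859 38411/2859; 38411/2859 139903/2859]
step 1: K = P̄·Hᵀ·S⁻¹ = [-1257076/1396979 -38411/1396979; 431829/1396979 465432/1396979]
step 1: x' = x̄ + K·y = [-2862556/1396979, 1543686/1396979]
step 1: P' = (I − K·H)·P̄ = [1257076/1396979 -431829/1396979; -431829/1396979 299087/1396979]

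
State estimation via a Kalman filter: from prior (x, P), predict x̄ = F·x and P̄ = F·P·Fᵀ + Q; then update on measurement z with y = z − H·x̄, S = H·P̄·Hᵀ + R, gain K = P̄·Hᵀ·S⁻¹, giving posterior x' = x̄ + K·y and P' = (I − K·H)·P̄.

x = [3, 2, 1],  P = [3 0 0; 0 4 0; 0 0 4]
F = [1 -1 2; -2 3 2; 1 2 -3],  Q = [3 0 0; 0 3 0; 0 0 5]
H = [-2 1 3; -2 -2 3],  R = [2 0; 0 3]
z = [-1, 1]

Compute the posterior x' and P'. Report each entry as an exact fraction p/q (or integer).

x' = [2437263/602143, -387281/602143, 1560554/602143]
P' = [3803294/602143 -29003/602143 2499691/602143; -29003/602143 331742/602143 2726/602143; 2499691/602143 2726/602143 1724224/602143]

x̄ = F·x = [3, 2, 4]
P̄ = F·P·Fᵀ + Q = [26 -2 -29; -2 67 -6; -29 -6 60]
y = z − H·x̄ = [-9, -1]
S = H·P̄·Hᵀ + R = [1033 872; 872 1319]
K = P̄·Hᵀ·S⁻¹ = [-68259/602143 -16503/602143; 198963/602143 -199100/602143; 88008/602143 55946/602143]
x' = x̄ + K·y = [2437263/602143, -387281/602143, 1560554/602143]
P' = (I − K·H)·P̄ = [3803294/602143 -29003/602143 2499691/602143; -29003/602143 331742/602143 2726/602143; 2499691/602143 2726/602143 1724224/602143]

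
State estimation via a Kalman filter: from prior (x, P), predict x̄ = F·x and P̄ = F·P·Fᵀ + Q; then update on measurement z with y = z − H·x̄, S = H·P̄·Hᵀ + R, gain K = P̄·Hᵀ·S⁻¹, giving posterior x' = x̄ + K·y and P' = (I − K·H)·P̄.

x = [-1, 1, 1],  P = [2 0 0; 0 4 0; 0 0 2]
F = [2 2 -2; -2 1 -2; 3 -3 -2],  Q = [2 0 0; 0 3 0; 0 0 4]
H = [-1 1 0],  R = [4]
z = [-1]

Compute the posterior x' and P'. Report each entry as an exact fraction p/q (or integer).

x' = [14/45, -1/3, -104/15]
P' = [854/45 50/3 -164/15; 50/3 18 -12; -164/15 -12 314/5]

x̄ = F·x = [-2, 1, -8]
P̄ = F·P·Fᵀ + Q = [34 8 -4; 8 23 -16; -4 -16 66]
y = z − H·x̄ = [-4]
S = H·P̄·Hᵀ + R = [45]
K = P̄·Hᵀ·S⁻¹ = [-26/45; 1/3; -4/15]
x' = x̄ + K·y = [14/45, -1/3, -104/15]
P' = (I − K·H)·P̄ = [854/45 50/3 -164/15; 50/3 18 -12; -164/15 -12 314/5]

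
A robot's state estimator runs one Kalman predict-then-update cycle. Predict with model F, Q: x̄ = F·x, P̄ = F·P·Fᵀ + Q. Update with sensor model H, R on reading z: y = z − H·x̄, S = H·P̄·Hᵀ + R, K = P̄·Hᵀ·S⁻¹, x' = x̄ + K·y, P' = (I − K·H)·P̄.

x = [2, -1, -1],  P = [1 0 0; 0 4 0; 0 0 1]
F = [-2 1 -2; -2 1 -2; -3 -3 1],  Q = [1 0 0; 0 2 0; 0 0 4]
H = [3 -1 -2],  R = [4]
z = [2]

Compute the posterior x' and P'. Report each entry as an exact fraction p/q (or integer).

x' = [-3, -3, -4]
P' = [2402/327 2290/327 2372/327; 2290/327 3134/327 1792/327; 2372/327 1792/327 2894/327]

x̄ = F·x = [-3, -3, -4]
P̄ = F·P·Fᵀ + Q = [13 12 -8; 12 14 -8; -8 -8 50]
y = z − H·x̄ = [0]
S = H·P̄·Hᵀ + R = [327]
K = P̄·Hᵀ·S⁻¹ = [43/327; 38/327; -116/327]
x' = x̄ + K·y = [-3, -3, -4]
P' = (I − K·H)·P̄ = [2402/327 2290/327 2372/327; 2290/327 3134/327 1792/327; 2372/327 1792/327 2894/327]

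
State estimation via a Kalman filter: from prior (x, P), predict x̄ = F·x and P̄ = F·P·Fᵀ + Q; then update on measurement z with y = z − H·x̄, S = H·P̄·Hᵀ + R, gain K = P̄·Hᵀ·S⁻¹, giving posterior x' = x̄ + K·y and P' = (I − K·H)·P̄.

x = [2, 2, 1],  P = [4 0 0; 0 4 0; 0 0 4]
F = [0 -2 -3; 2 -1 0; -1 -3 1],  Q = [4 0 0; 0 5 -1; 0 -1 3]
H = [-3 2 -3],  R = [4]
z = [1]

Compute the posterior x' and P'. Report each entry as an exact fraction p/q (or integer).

x' = [131/223, 293/223, -22/223]
P' = [27096/1115 12116/1115 -18768/1115; 12116/1115 27586/1115 6252/1115; -18768/1115 6252/1115 23164/1115]

x̄ = F·x = [-7, 2, -7]
P̄ = F·P·Fᵀ + Q = [56 8 12; 8 25 3; 12 3 47]
y = z − H·x̄ = [-45]
S = H·P̄·Hᵀ + R = [1115]
K = P̄·Hᵀ·S⁻¹ = [-188/1115; 17/1115; -171/1115]
x' = x̄ + K·y = [131/223, 293/223, -22/223]
P' = (I − K·H)·P̄ = [27096/1115 12116/1115 -18768/1115; 12116/1115 27586/1115 6252/1115; -18768/1115 6252/1115 23164/1115]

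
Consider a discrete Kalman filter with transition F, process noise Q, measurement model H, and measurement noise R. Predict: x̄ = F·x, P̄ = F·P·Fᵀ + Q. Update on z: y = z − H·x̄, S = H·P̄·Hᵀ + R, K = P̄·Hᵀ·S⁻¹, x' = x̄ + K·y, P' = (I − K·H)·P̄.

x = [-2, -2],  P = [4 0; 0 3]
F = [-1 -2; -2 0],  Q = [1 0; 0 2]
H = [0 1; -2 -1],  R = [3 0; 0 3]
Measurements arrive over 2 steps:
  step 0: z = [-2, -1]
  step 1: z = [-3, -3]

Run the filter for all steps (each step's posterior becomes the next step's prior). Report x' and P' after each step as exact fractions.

step 0: x' = [384/277, -2122/1385], P' = [321/277 -276/277; -276/277 3066/1385]
step 1: x' = [1117728/399637, -1136412/399637], P' = [452022/399637 -385206/399637; -385206/399637 811542/399637]

step 0: x̄ = F·x = [6, 4]
step 0: P̄ = F·P·Fᵀ + Q = [17 8; 8 18]
step 0: y = z − H·x̄ = [-6, 15]
step 0: S = H·P̄·Hᵀ + R = [21 -34; -34 121]
step 0: K = P̄·Hᵀ·S⁻¹ = [-92/277 -122/277; 1022/1385 -102/1385]
step 0: x' = x̄ + K·y = [384/277, -2122/1385]
step 0: P' = (I − K·H)·P̄ = [321/277 -276/277; -276/277 3066/1385]
step 1: x̄ = F·x = [2324/1385, -768/277]
step 1: P̄ = F·P·Fᵀ + Q = [9734/1385 -462/277; -462/277 1838/277]
step 1: y = z − H·x̄ = [-63/277, -3347/1385]
step 1: S = H·P̄·Hᵀ + R = [2669/277 -914/277; -914/277 43041/1385]
step 1: K = P̄·Hᵀ·S⁻¹ = [-128402/399637 -172946/399637; 270514/399637 -13710/399637]
step 1: x' = x̄ + K·y = [1117728/399637, -1136412/399637]
step 1: P' = (I − K·H)·P̄ = [452022/399637 -385206/399637; -385206/399637 811542/399637]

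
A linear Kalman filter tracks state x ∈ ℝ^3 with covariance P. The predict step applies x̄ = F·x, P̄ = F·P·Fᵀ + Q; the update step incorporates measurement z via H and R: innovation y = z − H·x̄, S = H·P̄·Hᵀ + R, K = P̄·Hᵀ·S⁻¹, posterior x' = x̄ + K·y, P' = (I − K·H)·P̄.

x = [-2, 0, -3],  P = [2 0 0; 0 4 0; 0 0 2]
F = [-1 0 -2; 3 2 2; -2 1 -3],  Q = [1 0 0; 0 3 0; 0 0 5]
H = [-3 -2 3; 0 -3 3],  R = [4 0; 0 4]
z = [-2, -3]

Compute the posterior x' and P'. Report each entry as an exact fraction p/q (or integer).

x̄ = F·x = [8, -12, 13]
P̄ = F·P·Fᵀ + Q = [11 -14 16; -14 45 -16; 16 -16 35]
y = z − H·x̄ = [-41, -78]
S = H·P̄·Hᵀ + R = [334 555; 555 1012]
K = P̄·Hᵀ·S⁻¹ = [-6434/29983 6195/29983; 4413/29983 -7842/29983; 5153/29983 1707/29983]
x' = x̄ + K·y = [20448/29983, 70947/29983, 45360/29983]
P' = (I − K·H)·P̄ = [48925/29983 96259/29983 104519/29983; 96259/29983 337797/29983 327341/29983; 104519/29983 327341/29983 329617/29983]

x' = [20448/29983, 70947/29983, 45360/29983]
P' = [48925/29983 96259/29983 104519/29983; 96259/29983 337797/29983 327341/29983; 104519/29983 327341/29983 329617/29983]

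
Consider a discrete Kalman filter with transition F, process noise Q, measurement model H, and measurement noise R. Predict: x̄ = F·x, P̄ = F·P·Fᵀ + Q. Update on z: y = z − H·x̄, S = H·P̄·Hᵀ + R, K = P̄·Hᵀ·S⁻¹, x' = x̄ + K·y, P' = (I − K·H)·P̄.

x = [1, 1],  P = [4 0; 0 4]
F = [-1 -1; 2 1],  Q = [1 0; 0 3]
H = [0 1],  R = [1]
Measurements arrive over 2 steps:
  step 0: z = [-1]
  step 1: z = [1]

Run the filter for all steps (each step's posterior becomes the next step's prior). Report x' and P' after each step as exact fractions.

step 0: x̄ = F·x = [-2, 3]
step 0: P̄ = F·P·Fᵀ + Q = [9 -12; -12 23]
step 0: y = z − H·x̄ = [-4]
step 0: S = H·P̄·Hᵀ + R = [24]
step 0: K = P̄·Hᵀ·S⁻¹ = [-1/2; 23/24]
step 0: x' = x̄ + K·y = [0, -5/6]
step 0: P' = (I − K·H)·P̄ = [3 -1/2; -1/2 23/24]
step 1: x̄ = F·x = [5/6, -5/6]
step 1: P̄ = F·P·Fᵀ + Q = [95/24 -131/24; -131/24 335/24]
step 1: y = z − H·x̄ = [11/6]
step 1: S = H·P̄·Hᵀ + R = [359/24]
step 1: K = P̄·Hᵀ·S⁻¹ = [-131/359; 335/359]
step 1: x' = x̄ + K·y = [59/359, 315/359]
step 1: P' = (I − K·H)·P̄ = [706/359 -131/359; -131/359 335/359]

step 0: x' = [0, -5/6], P' = [3 -1/2; -1/2 23/24]
step 1: x' = [59/359, 315/359], P' = [706/359 -131/359; -131/359 335/359]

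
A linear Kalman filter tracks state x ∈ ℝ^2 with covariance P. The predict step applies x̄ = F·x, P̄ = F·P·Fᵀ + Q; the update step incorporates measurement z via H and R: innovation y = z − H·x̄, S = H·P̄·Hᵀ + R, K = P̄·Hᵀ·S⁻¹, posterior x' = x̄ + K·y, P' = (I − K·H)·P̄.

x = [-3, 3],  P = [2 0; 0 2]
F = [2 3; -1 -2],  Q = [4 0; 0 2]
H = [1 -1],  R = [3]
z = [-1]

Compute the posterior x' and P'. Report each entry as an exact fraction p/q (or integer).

x' = [-13/11, -5/11]
P' = [194/77 8/11; 8/11 20/11]

x̄ = F·x = [3, -3]
P̄ = F·P·Fᵀ + Q = [30 -16; -16 12]
y = z − H·x̄ = [-7]
S = H·P̄·Hᵀ + R = [77]
K = P̄·Hᵀ·S⁻¹ = [46/77; -4/11]
x' = x̄ + K·y = [-13/11, -5/11]
P' = (I − K·H)·P̄ = [194/77 8/11; 8/11 20/11]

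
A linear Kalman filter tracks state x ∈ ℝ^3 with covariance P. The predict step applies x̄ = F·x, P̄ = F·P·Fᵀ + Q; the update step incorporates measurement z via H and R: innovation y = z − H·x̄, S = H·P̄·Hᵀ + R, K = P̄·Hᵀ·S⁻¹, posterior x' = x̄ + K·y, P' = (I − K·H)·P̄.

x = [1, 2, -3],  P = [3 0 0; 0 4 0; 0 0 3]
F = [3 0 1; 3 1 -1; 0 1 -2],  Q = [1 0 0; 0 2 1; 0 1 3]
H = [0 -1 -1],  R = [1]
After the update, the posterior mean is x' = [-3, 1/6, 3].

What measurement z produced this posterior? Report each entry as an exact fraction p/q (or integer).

z = [-3]

x̄ = F·x = [0, 8, 8]
P̄ = F·P·Fᵀ + Q = [31 24 -6; 24 36 11; -6 11 19]
S = H·P̄·Hᵀ + R = [78]
K = P̄·Hᵀ·S⁻¹ = [-3/13; -47/78; -5/13]
x' − x̄ = [-3, -47/6, -5] = K·y
y = (KᵀK)⁻¹·Kᵀ·(x' − x̄) = [13]
z = y + H·x̄ = [13] + [-16] = [-3]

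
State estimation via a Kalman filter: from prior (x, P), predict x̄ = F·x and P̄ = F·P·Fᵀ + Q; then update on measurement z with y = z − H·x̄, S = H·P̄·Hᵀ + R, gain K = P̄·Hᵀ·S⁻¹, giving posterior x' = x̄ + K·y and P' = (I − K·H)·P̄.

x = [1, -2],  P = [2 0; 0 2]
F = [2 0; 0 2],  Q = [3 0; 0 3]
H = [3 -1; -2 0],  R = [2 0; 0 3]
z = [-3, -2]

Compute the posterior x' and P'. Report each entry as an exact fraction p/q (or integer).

x̄ = F·x = [2, -4]
P̄ = F·P·Fᵀ + Q = [11 0; 0 11]
y = z − H·x̄ = [-13, 2]
S = H·P̄·Hᵀ + R = [112 -66; -66 47]
K = P̄·Hᵀ·S⁻¹ = [99/908 -143/454; -517/908 -363/454]
x' = x̄ + K·y = [-43/908, 1637/908]
P' = (I − K·H)·P̄ = [429/908 1089/908; 1089/908 4301/908]

x' = [-43/908, 1637/908]
P' = [429/908 1089/908; 1089/908 4301/908]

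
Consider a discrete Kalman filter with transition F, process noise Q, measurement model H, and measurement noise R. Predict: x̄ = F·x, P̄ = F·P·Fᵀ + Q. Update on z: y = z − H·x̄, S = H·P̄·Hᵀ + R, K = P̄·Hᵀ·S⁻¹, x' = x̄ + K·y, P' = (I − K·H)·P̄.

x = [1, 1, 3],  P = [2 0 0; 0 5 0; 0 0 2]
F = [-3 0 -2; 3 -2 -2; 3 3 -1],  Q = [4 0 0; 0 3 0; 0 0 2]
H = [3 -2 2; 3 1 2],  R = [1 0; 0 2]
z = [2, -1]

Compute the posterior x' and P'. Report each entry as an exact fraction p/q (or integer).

x̄ = F·x = [-9, -5, 3]
P̄ = F·P·Fᵀ + Q = [30 -10 -14; -10 49 -8; -14 -8 67]
y = z − H·x̄ = [13, 25]
S = H·P̄·Hᵀ + R = [751 318; 318 329]
K = P̄·Hᵀ·S⁻¹ = [10442/145955 12976/145955; -9666/29191 9609/29191; 1764/29191 5748/29191]
x' = x̄ + K·y = [-853449/145955, -31388/29191, 254205/29191]
P' = (I − K·H)·P̄ = [2847654/145955 1034/29191 -852218/29191; 1034/29191 9628/29191 3244/29191; -852218/29191 3244/29191 1282453/29191]

x' = [-853449/145955, -31388/29191, 254205/29191]
P' = [2847654/145955 1034/29191 -852218/29191; 1034/29191 9628/29191 3244/29191; -852218/29191 3244/29191 1282453/29191]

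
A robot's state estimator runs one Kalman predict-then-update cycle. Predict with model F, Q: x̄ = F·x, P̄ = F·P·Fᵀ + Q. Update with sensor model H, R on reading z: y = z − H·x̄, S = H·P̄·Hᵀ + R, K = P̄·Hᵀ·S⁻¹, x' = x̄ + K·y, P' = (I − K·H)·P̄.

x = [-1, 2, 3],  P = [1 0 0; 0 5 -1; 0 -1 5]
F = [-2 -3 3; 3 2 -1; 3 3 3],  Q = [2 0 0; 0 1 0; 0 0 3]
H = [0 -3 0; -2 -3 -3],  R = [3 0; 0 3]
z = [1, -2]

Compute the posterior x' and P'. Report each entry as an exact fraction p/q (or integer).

x̄ = F·x = [5, -2, 12]
P̄ = F·P·Fᵀ + Q = [114 -60 -6; -60 39 21; -6 21 84]
y = z − H·x̄ = [-5, 38]
S = H·P̄·Hᵀ + R = [354 180; 180 1152]
K = P̄·Hᵀ·S⁻¹ = [985/1738 -1195/10428; -287/869 -5/10428; -167/3476 -5329/20856]
x' = x̄ + K·y = [-5705/2607, -1913/5214, 13195/5214]
P' = (I − K·H)·P̄ = [14857/1738 -985/1738 -17441/3476; -985/1738 287/869 167/3476; -17441/3476 167/3476 24697/6952]

x' = [-5705/2607, -1913/5214, 13195/5214]
P' = [14857/1738 -985/1738 -17441/3476; -985/1738 287/869 167/3476; -17441/3476 167/3476 24697/6952]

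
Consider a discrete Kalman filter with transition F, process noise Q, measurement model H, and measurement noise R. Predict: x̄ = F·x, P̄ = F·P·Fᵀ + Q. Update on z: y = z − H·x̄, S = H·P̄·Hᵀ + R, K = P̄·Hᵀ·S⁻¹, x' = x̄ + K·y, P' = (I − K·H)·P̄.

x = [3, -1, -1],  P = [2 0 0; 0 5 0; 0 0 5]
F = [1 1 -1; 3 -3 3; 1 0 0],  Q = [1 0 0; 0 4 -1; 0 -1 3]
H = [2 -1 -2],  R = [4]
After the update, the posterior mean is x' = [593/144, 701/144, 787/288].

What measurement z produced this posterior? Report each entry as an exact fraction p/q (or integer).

x̄ = F·x = [3, 9, 3]
P̄ = F·P·Fᵀ + Q = [13 -24 2; -24 112 5; 2 5 5]
S = H·P̄·Hᵀ + R = [288]
K = P̄·Hᵀ·S⁻¹ = [23/144; -85/144; -11/288]
x' − x̄ = [161/144, -595/144, -77/288] = K·y
y = (KᵀK)⁻¹·Kᵀ·(x' − x̄) = [7]
z = y + H·x̄ = [7] + [-9] = [-2]

z = [-2]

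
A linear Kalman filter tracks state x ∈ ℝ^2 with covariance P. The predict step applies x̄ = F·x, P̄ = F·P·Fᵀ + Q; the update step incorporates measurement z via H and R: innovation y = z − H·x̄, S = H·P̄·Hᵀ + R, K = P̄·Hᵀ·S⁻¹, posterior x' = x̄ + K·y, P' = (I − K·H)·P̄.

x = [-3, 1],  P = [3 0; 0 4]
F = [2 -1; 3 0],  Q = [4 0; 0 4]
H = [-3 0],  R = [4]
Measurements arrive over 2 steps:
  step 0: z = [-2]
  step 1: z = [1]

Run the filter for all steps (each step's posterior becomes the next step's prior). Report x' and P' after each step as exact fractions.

step 0: x̄ = F·x = [-7, -9]
step 0: P̄ = F·P·Fᵀ + Q = [20 18; 18 31]
step 0: y = z − H·x̄ = [-23]
step 0: S = H·P̄·Hᵀ + R = [184]
step 0: K = P̄·Hᵀ·S⁻¹ = [-15/46; -27/92]
step 0: x' = x̄ + K·y = [1/2, -9/4]
step 0: P' = (I − K·H)·P̄ = [10/23 9/23; 9/23 697/46]
step 1: x̄ = F·x = [13/4, 3/2]
step 1: P̄ = F·P·Fᵀ + Q = [889/46 33/23; 33/23 182/23]
step 1: y = z − H·x̄ = [43/4]
step 1: S = H·P̄·Hᵀ + R = [8185/46]
step 1: K = P̄·Hᵀ·S⁻¹ = [-2667/8185; -198/8185]
step 1: x' = x̄ + K·y = [-2069/8185, 10149/8185]
step 1: P' = (I − K·H)·P̄ = [3556/8185 264/8185; 264/8185 63916/8185]

step 0: x' = [1/2, -9/4], P' = [10/23 9/23; 9/23 697/46]
step 1: x' = [-2069/8185, 10149/8185], P' = [3556/8185 264/8185; 264/8185 63916/8185]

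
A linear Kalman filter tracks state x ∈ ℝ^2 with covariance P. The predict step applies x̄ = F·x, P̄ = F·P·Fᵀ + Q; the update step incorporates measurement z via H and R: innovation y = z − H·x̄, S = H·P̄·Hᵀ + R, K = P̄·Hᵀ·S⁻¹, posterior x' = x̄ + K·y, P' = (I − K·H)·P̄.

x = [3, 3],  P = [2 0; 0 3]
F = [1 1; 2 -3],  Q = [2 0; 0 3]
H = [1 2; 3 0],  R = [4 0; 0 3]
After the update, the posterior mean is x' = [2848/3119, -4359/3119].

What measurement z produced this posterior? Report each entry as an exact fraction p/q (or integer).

z = [-2, 2]

x̄ = F·x = [6, -3]
P̄ = F·P·Fᵀ + Q = [7 -5; -5 38]
S = H·P̄·Hᵀ + R = [143 -9; -9 66]
K = P̄·Hᵀ·S⁻¹ = [-3/3119 992/3119; 1517/3119 -502/3119]
x' − x̄ = [-15866/3119, 4998/3119] = K·y
y = (KᵀK)⁻¹·Kᵀ·(x' − x̄) = [-2, -16]
z = y + H·x̄ = [-2, -16] + [0, 18] = [-2, 2]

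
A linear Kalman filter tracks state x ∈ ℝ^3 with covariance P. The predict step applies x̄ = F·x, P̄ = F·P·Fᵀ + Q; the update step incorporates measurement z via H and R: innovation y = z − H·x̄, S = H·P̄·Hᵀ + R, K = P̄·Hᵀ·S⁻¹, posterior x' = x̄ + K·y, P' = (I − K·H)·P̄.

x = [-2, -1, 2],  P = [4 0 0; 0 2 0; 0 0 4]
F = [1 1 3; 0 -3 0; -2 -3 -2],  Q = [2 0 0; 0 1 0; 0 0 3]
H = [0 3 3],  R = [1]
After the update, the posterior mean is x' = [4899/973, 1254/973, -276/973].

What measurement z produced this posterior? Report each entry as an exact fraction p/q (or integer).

x̄ = F·x = [3, 3, 3]
P̄ = F·P·Fᵀ + Q = [44 -6 -38; -6 19 18; -38 18 53]
S = H·P̄·Hᵀ + R = [973]
K = P̄·Hᵀ·S⁻¹ = [-132/973; 111/973; 213/973]
x' − x̄ = [1980/973, -1665/973, -3195/973] = K·y
y = (KᵀK)⁻¹·Kᵀ·(x' − x̄) = [-15]
z = y + H·x̄ = [-15] + [18] = [3]

z = [3]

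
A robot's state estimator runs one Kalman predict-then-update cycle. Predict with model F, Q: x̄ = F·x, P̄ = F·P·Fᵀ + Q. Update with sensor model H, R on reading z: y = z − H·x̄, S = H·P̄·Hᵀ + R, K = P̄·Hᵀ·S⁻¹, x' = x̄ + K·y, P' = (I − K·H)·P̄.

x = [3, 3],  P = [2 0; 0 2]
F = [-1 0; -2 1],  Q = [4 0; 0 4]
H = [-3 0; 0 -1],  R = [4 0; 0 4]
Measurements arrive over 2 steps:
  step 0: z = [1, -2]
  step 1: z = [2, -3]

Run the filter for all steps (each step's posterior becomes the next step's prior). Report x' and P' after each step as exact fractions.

step 0: x̄ = F·x = [-3, -3]
step 0: P̄ = F·P·Fᵀ + Q = [6 4; 4 14]
step 0: y = z − H·x̄ = [-8, -5]
step 0: S = H·P̄·Hᵀ + R = [58 12; 12 18]
step 0: K = P̄·Hᵀ·S⁻¹ = [-23/75 -4/225; -4/75 -167/225]
step 0: x' = x̄ + K·y = [-103/225, 256/225]
step 0: P' = (I − K·H)·P̄ = [92/225 16/225; 16/225 668/225]
step 1: x̄ = F·x = [103/225, 154/75]
step 1: P̄ = F·P·Fᵀ + Q = [992/225 56/75; 56/75 208/25]
step 1: y = z − H·x̄ = [253/75, -71/75]
step 1: S = H·P̄·Hᵀ + R = [1092/25 56/25; 56/25 308/25]
step 1: K = P̄·Hᵀ·S⁻¹ = [-36/119 -2/357; -2/119 -80/119]
step 1: x' = x̄ + K·y = [-199/357, 940/357]
step 1: P' = (I − K·H)·P̄ = [48/119 8/357; 8/357 320/119]

step 0: x' = [-103/225, 256/225], P' = [92/225 16/225; 16/225 668/225]
step 1: x' = [-199/357, 940/357], P' = [48/119 8/357; 8/357 320/119]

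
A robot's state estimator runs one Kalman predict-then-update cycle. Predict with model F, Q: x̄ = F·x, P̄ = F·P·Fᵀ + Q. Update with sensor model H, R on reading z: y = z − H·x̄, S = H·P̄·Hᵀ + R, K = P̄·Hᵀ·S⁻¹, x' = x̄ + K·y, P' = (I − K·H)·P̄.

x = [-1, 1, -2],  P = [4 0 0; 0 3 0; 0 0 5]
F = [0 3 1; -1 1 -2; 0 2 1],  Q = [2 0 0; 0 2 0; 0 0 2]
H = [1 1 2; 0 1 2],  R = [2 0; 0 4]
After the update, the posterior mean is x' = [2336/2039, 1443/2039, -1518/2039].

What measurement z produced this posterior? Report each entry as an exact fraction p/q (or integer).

z = [1, -3]

x̄ = F·x = [1, 6, 0]
P̄ = F·P·Fᵀ + Q = [34 -1 23; -1 29 -4; 23 -4 19]
S = H·P̄·Hᵀ + R = [215 134; 134 93]
K = P̄·Hᵀ·S⁻¹ = [1317/2039 -911/2039; -954/2039 1835/2039; 745/2039 -328/2039]
x' − x̄ = [297/2039, -10791/2039, -1518/2039] = K·y
y = (KᵀK)⁻¹·Kᵀ·(x' − x̄) = [-6, -9]
z = y + H·x̄ = [-6, -9] + [7, 6] = [1, -3]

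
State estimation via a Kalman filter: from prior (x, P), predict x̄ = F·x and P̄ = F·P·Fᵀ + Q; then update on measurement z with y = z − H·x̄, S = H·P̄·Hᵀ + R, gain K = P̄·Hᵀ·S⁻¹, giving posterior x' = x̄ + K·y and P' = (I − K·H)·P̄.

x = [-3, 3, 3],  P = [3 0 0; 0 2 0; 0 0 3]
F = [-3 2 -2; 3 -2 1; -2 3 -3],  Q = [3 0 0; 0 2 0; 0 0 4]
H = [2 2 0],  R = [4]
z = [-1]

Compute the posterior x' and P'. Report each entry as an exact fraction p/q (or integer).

x' = [23/2, -221/18, 17/2]
P' = [41 -40 39; -40 359/9 -38; 39 -38 52]

x̄ = F·x = [9, -12, 6]
P̄ = F·P·Fᵀ + Q = [50 -41 48; -41 40 -39; 48 -39 61]
y = z − H·x̄ = [5]
S = H·P̄·Hᵀ + R = [36]
K = P̄·Hᵀ·S⁻¹ = [1/2; -1/18; 1/2]
x' = x̄ + K·y = [23/2, -221/18, 17/2]
P' = (I − K·H)·P̄ = [41 -40 39; -40 359/9 -38; 39 -38 52]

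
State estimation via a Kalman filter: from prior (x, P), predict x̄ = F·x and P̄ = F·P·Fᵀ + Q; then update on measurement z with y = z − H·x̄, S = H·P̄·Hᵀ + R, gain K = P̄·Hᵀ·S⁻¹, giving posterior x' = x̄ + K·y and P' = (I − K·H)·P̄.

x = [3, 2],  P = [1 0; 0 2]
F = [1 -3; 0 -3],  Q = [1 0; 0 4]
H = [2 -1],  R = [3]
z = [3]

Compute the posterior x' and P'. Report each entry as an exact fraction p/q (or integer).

x' = [-1, -52/11]
P' = [16/3 26/3; 26/3 530/33]

x̄ = F·x = [-3, -6]
P̄ = F·P·Fᵀ + Q = [20 18; 18 22]
y = z − H·x̄ = [3]
S = H·P̄·Hᵀ + R = [33]
K = P̄·Hᵀ·S⁻¹ = [2/3; 14/33]
x' = x̄ + K·y = [-1, -52/11]
P' = (I − K·H)·P̄ = [16/3 26/3; 26/3 530/33]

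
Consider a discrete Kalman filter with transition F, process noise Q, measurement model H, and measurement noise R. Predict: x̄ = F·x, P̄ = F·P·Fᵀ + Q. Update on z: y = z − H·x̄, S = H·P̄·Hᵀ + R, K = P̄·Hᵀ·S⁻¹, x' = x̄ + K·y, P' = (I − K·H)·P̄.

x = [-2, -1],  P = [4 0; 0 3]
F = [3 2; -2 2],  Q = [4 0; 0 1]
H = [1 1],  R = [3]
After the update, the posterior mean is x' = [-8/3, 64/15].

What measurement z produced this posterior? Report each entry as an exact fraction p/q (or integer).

x̄ = F·x = [-8, 2]
P̄ = F·P·Fᵀ + Q = [52 -12; -12 29]
S = H·P̄·Hᵀ + R = [60]
K = P̄·Hᵀ·S⁻¹ = [2/3; 17/60]
x' − x̄ = [16/3, 34/15] = K·y
y = (KᵀK)⁻¹·Kᵀ·(x' − x̄) = [8]
z = y + H·x̄ = [8] + [-6] = [2]

z = [2]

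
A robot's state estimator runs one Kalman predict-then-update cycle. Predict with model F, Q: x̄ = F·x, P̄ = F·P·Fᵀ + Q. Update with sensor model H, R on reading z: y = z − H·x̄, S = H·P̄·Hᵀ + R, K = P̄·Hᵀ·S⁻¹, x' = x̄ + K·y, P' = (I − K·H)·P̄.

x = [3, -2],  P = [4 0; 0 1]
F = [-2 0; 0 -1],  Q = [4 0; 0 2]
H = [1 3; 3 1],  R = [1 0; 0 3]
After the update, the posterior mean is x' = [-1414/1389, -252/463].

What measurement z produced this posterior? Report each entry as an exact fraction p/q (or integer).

x̄ = F·x = [-6, 2]
P̄ = F·P·Fᵀ + Q = [20 0; 0 3]
S = H·P̄·Hᵀ + R = [48 69; 69 186]
K = P̄·Hᵀ·S⁻¹ = [-140/1389 500/1389; 163/463 -53/463]
x' − x̄ = [6920/1389, -1178/463] = K·y
y = (KᵀK)⁻¹·Kᵀ·(x' − x̄) = [-3, 13]
z = y + H·x̄ = [-3, 13] + [0, -16] = [-3, -3]

z = [-3, -3]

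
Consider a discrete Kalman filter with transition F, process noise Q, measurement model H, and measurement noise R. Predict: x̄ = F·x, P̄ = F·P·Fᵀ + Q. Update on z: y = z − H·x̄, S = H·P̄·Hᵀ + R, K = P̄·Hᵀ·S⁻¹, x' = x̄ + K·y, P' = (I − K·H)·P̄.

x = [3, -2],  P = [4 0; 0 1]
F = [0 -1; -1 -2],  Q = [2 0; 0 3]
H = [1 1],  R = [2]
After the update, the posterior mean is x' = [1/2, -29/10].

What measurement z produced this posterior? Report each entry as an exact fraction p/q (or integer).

z = [-3]

x̄ = F·x = [2, 1]
P̄ = F·P·Fᵀ + Q = [3 2; 2 11]
S = H·P̄·Hᵀ + R = [20]
K = P̄·Hᵀ·S⁻¹ = [1/4; 13/20]
x' − x̄ = [-3/2, -39/10] = K·y
y = (KᵀK)⁻¹·Kᵀ·(x' − x̄) = [-6]
z = y + H·x̄ = [-6] + [3] = [-3]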